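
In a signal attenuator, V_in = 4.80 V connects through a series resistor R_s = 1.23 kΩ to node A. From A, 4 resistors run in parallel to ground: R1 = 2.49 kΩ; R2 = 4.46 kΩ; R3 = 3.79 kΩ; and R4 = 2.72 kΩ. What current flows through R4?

Equivalent of the parallel group: R_p = 0.7953 kΩ.
Node voltage V_A = V_in · R_p/(R_s + R_p) = 4.80 × 0.3927 = 1.885 V.
I(R4) = V_A / R4 = 1.885/2.72 = 0.6930 mA.

I ≈ 0.693 mA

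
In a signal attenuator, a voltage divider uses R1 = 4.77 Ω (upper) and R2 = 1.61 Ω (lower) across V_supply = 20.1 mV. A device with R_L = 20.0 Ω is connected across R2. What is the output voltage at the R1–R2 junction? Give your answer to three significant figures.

V_out ≈ 4.78 mV

The load sits in parallel with R2, giving an effective lower resistance R2' = R2·R_L/(R2+R_L) = 1.490 Ω.
Now apply the divider: V_out = 20.1 × 0.2380 = 4.784 mV.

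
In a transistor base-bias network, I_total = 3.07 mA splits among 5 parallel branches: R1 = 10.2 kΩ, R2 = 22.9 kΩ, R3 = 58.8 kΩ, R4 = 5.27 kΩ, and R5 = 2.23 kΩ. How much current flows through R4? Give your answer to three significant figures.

Conductances: ΣG = 1/10.2 + 1/22.9 + 1/58.8 + 1/5.27 + 1/2.23 = 0.7969 (1/kΩ).
By the current-divider rule, I = I_total · G_k/ΣG = 3.07 × 0.2381 = 0.7310 mA.

I ≈ 0.731 mA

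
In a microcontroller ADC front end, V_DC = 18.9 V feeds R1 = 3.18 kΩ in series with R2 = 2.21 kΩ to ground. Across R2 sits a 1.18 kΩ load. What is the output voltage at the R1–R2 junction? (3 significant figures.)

V_out ≈ 3.68 V

R2 ‖ R_L = (2.21 × 1.18)/(2.21 + 1.18) = 0.7693 kΩ.
Then V_out = V_DC · R2'/(R1 + R2') = 18.9 × 0.7693/3.949 = 3.681 V.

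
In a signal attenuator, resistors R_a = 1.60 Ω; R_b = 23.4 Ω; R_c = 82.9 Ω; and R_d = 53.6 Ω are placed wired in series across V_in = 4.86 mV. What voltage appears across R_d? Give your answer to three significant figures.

Total series resistance ΣR = 1.60 + 23.4 + 82.9 + 53.6 = 161.5 Ω.
V = V_in · R/ΣR = 4.86 × 0.3319 = 1.613 mV.

V ≈ 1.61 mV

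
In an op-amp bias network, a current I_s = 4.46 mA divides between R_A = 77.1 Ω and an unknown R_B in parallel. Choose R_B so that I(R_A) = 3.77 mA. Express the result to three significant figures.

In a two-way split, I_A/I_s = R_B/(R_A + R_B).
With f = 0.8453, R_B = R_A · f/(1−f) = 77.1 × 5.464 = 421.3 Ω.

R_B ≈ 421 Ω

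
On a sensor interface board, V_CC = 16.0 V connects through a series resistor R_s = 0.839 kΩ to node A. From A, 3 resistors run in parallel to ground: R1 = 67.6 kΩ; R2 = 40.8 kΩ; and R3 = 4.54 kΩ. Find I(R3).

Combine the parallel branches: R_p = (1/67.6 + 1/40.8 + 1/4.54)⁻¹ = 3.853 kΩ.
Node voltage V_A = V_CC · R_p/(R_s + R_p) = 16.0 × 0.8212 = 13.14 V.
Branch current I = V_A/R3 = 13.14/4.54 = 2.894 mA.
(Equivalently: I_total = 3.410 mA, then current-divider fraction G_k/ΣG = 0.8486.)

I ≈ 2.89 mA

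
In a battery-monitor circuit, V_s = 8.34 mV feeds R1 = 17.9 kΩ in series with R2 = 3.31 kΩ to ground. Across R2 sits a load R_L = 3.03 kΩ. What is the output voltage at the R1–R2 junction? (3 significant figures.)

First combine the lower leg with the load: R2 ‖ R_L = 1.582 kΩ.
Then V_out = V_s · R2'/(R1 + R2') = 8.34 × 1.582/19.48 = 0.6772 mV.

V_out ≈ 0.677 mV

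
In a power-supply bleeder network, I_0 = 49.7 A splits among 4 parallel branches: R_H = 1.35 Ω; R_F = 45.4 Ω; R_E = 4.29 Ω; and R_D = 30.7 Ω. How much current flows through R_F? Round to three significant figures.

Total conductance ΣG = 1/1.35 + 1/45.4 + 1/4.29 + 1/30.7 = 1.028 (units of 1/Ω).
By the current-divider rule, I = I_0 · G_k/ΣG = 49.7 × 0.02142 = 1.064 A.

I ≈ 1.06 A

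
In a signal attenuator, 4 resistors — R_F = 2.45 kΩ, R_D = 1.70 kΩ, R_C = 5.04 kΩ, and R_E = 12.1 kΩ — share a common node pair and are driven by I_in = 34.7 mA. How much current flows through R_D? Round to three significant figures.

Conductances: ΣG = 1/2.45 + 1/1.70 + 1/5.04 + 1/12.1 = 1.277 (1/kΩ).
R_D takes the fraction G_k/ΣG = 0.5882/1.277 = 0.4605, so I = 34.7 × 0.4605 = 15.98 mA.

I ≈ 16.0 mA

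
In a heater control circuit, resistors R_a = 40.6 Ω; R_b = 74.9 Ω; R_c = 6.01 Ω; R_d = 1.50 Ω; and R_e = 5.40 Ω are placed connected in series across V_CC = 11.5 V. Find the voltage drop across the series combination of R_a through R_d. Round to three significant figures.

ΣR = 40.6 + 74.9 + 6.01 + 1.50 + 5.40 = 128.4 Ω.
R_{R_a..R_d} = 40.6 + 74.9 + 6.01 + 1.50 = 123.0 Ω.
Voltage divider: V = V_CC · (123.0 / 128.4) = 11.5 × 0.9579 = 11.02 V.

V ≈ 11.0 V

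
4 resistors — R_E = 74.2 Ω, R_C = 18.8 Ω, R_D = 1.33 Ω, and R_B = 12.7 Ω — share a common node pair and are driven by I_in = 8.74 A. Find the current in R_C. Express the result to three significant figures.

I ≈ 0.518 A

ΣG = 1/74.2 + 1/18.8 + 1/1.33 + 1/12.7 = 0.8973.
Current divider: I(R_C) = I_in · G_k/ΣG = 8.74 × (0.05319/0.8973) = 8.74 × 0.05928 = 0.5181 A.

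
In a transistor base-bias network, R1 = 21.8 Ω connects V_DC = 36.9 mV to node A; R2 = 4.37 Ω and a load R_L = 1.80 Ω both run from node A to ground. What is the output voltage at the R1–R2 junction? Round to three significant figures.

R2 ‖ R_L = (4.37 × 1.80)/(4.37 + 1.80) = 1.275 Ω.
Now apply the divider: V_out = 36.9 × 0.05525 = 2.039 mV.

V_out ≈ 2.04 mV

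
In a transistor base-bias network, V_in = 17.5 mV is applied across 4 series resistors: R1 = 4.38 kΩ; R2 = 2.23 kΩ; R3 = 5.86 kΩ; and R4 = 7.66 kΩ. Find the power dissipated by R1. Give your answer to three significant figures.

P ≈ 3.31 nW

ΣR = 20.13 kΩ → I = 17.5/20.13 = 0.8693 µA.
V(R1) = I·R = 3.808 mV; P = V·I = 3.808 × 0.8693 = 3.310 nW.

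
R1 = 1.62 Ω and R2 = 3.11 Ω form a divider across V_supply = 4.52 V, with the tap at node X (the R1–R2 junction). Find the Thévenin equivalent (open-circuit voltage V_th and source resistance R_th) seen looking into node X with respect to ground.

V_th is the unloaded tap voltage: V_supply · R2/(R1+R2) = 4.52 × 0.6575 = 2.972 V.
Looking into X with the source shorted: R_th = R1·R2/(R1+R2) = 1.620 × 3.11/4.730 = 1.065 Ω.

V_th ≈ 2.97 V, R_th ≈ 1.07 Ω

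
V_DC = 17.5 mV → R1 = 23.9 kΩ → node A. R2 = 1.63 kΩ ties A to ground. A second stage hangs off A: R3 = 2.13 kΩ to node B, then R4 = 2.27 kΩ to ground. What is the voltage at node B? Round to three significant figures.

V_B ≈ 0.428 mV

Looking into the second stage from A: R3 + R4 = 4.400 kΩ appears in parallel with R2.
R2 ‖ (R3+R4) = 1.189 kΩ.
So V_A = 17.5 × 0.04741 = 0.8296 mV.
V_B = V_A × 0.5159 = 0.4280 mV.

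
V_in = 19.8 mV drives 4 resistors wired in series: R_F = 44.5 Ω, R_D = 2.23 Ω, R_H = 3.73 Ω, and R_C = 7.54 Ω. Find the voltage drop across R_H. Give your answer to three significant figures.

Series total: ΣR = 44.5 + 2.23 + 3.73 + 7.54 = 58.00 Ω.
V = V_in · R/ΣR = 19.8 × 0.06431 = 1.273 mV.

V ≈ 1.27 mV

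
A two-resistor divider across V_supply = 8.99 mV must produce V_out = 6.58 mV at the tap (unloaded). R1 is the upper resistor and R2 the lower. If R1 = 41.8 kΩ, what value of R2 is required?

R2 ≈ 114 kΩ

The divider ratio is R2/(R1+R2) = 6.58/8.99 = 0.7319.
Rearranging, R2 = R1·k/(1−k) = 41.8 × 2.730 = 114.1 kΩ.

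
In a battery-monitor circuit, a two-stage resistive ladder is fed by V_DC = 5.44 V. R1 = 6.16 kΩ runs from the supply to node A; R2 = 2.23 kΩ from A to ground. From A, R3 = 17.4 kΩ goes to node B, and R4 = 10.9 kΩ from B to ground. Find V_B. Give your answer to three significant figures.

The second stage (R3 + R4 = 28.30 kΩ) loads node A in parallel with R2.
Effective lower resistance at A: R2 ‖ 28.30 = 2.067 kΩ.
So V_A = 5.44 × 0.2513 = 1.367 V.
V_B = V_A × 0.3852 = 0.5264 V.

V_B ≈ 0.526 V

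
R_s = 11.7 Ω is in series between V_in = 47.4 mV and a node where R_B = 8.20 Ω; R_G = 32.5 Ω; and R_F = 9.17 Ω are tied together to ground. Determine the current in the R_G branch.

Parallel bank: R_p = 1/(1/8.20 + 1/32.5 + 1/9.17) = 3.820 Ω.
V_A by voltage divider: V_A = 47.4 × 3.820/(11.7 + 3.820) = 11.67 mV.
Branch current I = V_A/R_G = 11.67/32.5 = 0.3590 mA.

I ≈ 0.359 mA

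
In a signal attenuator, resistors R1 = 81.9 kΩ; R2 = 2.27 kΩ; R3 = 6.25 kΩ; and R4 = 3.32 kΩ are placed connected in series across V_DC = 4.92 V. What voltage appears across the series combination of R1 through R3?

V ≈ 4.75 V

Series total: ΣR = 81.9 + 2.27 + 6.25 + 3.32 = 93.74 kΩ.
R_{R1..R3} = 81.9 + 2.27 + 6.25 = 90.42 kΩ.
V = V_DC · R/ΣR = 4.92 × 0.9646 = 4.746 V.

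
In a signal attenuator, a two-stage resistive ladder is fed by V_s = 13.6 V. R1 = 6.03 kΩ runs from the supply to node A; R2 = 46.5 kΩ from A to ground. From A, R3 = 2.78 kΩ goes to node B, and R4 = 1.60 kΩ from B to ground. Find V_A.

Node A sees R2 in parallel with the series input of stage 2, R3 + R4 = 4.380 kΩ.
Effective lower resistance at A: R2 ‖ 4.380 = 4.003 kΩ.
V_A = 13.6 × 4.003/(6.03 + 4.003) = 5.426 V.

V_A ≈ 5.43 V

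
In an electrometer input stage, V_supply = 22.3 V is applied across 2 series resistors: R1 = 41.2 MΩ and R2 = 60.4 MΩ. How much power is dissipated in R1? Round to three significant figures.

The common current is I = 22.3/101.6 = 0.2195 µA.
V(R1) = I·R = 9.043 V; P = V·I = 9.043 × 0.2195 = 1.985 µW.

P ≈ 1.98 µW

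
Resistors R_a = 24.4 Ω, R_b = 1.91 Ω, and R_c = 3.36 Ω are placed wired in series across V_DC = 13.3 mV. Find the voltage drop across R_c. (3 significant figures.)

Series total: ΣR = 24.4 + 1.91 + 3.36 = 29.67 Ω.
Voltage divider: V = V_DC · (3.360 / 29.67) = 13.3 × 0.1132 = 1.506 mV.

V ≈ 1.51 mV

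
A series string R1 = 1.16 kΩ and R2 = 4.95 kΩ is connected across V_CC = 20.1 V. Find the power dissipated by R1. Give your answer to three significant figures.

P ≈ 12.6 mW

Series current I = V_CC/ΣR = 20.1/6.110 = 3.290 mA.
P(R1) = I²·R1 = (3.290)² × 1.16 = 12.55 mW.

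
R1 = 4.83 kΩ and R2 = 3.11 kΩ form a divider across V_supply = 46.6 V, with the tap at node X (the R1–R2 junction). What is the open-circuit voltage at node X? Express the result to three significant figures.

Open-circuit (no load on X): V_th = V_supply · R2/(R1 + R2) = 46.6 × 3.11/(4.830 + 3.11) = 18.25 V.

V_th ≈ 18.3 V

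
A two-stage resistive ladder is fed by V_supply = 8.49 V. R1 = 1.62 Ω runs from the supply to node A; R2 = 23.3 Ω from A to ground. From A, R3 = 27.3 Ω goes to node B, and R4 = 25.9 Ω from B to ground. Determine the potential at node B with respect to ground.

V_B ≈ 3.76 V

The second stage (R3 + R4 = 53.20 Ω) loads node A in parallel with R2.
R2 ‖ (R3+R4) = 16.20 Ω.
First divider: V_A = V_supply · 16.20/(1.62 + 16.20) = 7.718 V.
Stage 2 is unloaded, so V_B = V_A · R4/(R3+R4) = 7.718 × 25.9/53.20 = 3.758 V.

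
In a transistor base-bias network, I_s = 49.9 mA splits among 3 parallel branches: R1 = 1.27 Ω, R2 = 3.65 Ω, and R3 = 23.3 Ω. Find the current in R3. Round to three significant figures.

I ≈ 1.94 mA

Conductances: ΣG = 1/1.27 + 1/3.65 + 1/23.3 = 1.104 (1/Ω).
By the current-divider rule, I = I_s · G_k/ΣG = 49.9 × 0.03887 = 1.939 mA.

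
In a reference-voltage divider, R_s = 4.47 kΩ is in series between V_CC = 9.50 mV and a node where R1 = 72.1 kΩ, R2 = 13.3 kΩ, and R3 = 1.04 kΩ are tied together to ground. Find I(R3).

Combine the parallel branches: R_p = (1/72.1 + 1/13.3 + 1/1.04)⁻¹ = 0.9518 kΩ.
V_A = 9.50 × 0.9518/5.422 = 1.668 mV.
I(R3) = V_A / R3 = 1.668/1.04 = 1.604 µA.
(Equivalently: I_total = 1.752 µA, then current-divider fraction G_k/ΣG = 0.9152.)

I ≈ 1.60 µA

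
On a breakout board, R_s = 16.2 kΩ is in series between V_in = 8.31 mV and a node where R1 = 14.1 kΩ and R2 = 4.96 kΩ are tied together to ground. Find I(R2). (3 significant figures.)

Combine the parallel branches: R_p = (1/14.1 + 1/4.96)⁻¹ = 3.669 kΩ.
Node voltage V_A = V_in · R_p/(R_s + R_p) = 8.31 × 0.1847 = 1.535 mV.
Branch current I = V_A/R2 = 1.535/4.96 = 0.3094 µA.
(Check via current divider: I_total = 0.4182 µA; share G_k/ΣG = 0.7398 → same result.)

I ≈ 0.309 µA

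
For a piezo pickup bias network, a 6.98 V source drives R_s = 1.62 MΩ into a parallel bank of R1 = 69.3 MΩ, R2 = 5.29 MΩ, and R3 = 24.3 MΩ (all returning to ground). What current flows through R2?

Combine the parallel branches: R_p = (1/69.3 + 1/5.29 + 1/24.3)⁻¹ = 4.088 MΩ.
V_A by voltage divider: V_A = 6.98 × 4.088/(1.62 + 4.088) = 4.999 V.
Branch current I = V_A/R2 = 4.999/5.29 = 0.9450 µA.

I ≈ 0.945 µA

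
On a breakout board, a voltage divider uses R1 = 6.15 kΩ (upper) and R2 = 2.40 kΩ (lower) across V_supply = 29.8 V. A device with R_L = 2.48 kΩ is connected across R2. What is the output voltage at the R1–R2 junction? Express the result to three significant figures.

V_out ≈ 4.93 V

The load sits in parallel with R2, giving an effective lower resistance R2' = R2·R_L/(R2+R_L) = 1.220 kΩ.
Now apply the divider: V_out = 29.8 × 0.1655 = 4.932 V.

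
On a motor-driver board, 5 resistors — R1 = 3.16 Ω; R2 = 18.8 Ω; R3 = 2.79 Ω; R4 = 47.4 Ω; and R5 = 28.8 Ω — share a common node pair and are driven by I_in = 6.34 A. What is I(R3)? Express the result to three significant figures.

I ≈ 2.90 A

Conductances: ΣG = 1/3.16 + 1/18.8 + 1/2.79 + 1/47.4 + 1/28.8 = 0.7839 (1/Ω).
Current divider: I(R3) = I_in · G_k/ΣG = 6.34 × (0.3584/0.7839) = 6.34 × 0.4572 = 2.899 A.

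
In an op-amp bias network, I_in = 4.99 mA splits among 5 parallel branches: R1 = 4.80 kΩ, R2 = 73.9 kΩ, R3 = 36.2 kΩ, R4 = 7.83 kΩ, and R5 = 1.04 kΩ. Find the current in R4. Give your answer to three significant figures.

I ≈ 0.476 mA

Conductances: ΣG = 1/4.80 + 1/73.9 + 1/36.2 + 1/7.83 + 1/1.04 = 1.339 (1/kΩ).
By the current-divider rule, I = I_in · G_k/ΣG = 4.99 × 0.09540 = 0.4760 mA.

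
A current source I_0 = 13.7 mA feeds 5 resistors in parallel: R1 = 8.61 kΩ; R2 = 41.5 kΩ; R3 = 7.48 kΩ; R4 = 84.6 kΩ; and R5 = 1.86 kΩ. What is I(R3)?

I ≈ 2.22 mA

ΣG = 1/8.61 + 1/41.5 + 1/7.48 + 1/84.6 + 1/1.86 = 0.8234.
By the current-divider rule, I = I_0 · G_k/ΣG = 13.7 × 0.1624 = 2.224 mA.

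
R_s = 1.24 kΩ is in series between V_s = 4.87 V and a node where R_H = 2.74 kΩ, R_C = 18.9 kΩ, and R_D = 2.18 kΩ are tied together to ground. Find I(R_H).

Parallel bank: R_p = 1/(1/2.74 + 1/18.9 + 1/2.18) = 1.141 kΩ.
Node voltage V_A = V_s · R_p/(R_s + R_p) = 4.87 × 0.4792 = 2.334 V.
Branch current I = V_A/R_H = 2.334/2.74 = 0.8517 mA.
(Check via current divider: I_total = 2.046 mA; share G_k/ΣG = 0.4163 → same result.)

I ≈ 0.852 mA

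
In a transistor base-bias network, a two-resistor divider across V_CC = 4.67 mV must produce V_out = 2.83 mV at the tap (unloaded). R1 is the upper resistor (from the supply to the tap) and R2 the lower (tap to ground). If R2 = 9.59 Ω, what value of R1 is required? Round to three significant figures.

R1 ≈ 6.24 Ω

V_out/V_CC = R2/(R1+R2) = 0.6060.
Rearranging, R1 = R2·(1−k)/k = 9.59 × 0.6502 = 6.235 Ω.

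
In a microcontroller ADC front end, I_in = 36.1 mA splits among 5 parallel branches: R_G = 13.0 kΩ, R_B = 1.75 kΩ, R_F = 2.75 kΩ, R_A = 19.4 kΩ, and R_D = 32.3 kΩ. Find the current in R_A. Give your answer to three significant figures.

ΣG = 1/13.0 + 1/1.75 + 1/2.75 + 1/19.4 + 1/32.3 = 1.094.
Current divider: I(R_A) = I_in · G_k/ΣG = 36.1 × (0.05155/1.094) = 36.1 × 0.04710 = 1.700 mA.

I ≈ 1.70 mA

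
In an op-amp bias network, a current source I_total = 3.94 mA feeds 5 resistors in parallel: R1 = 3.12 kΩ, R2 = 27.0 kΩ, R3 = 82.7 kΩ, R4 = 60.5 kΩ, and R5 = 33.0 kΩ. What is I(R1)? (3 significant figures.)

Total conductance ΣG = 1/3.12 + 1/27.0 + 1/82.7 + 1/60.5 + 1/33.0 = 0.4165 (units of 1/kΩ).
Current divider: I(R1) = I_total · G_k/ΣG = 3.94 × (0.3205/0.4165) = 3.94 × 0.7696 = 3.032 mA.

I ≈ 3.03 mA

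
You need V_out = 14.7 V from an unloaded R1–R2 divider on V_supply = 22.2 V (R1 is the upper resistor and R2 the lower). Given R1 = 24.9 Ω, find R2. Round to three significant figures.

R2 ≈ 48.8 Ω

V_out/V_supply = R2/(R1+R2) = 0.6622.
Rearranging, R2 = R1·k/(1−k) = 24.9 × 1.960 = 48.80 Ω.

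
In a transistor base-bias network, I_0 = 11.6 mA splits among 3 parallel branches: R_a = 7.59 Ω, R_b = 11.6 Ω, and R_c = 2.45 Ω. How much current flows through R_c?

Total conductance ΣG = 1/7.59 + 1/11.6 + 1/2.45 = 0.6261 (units of 1/Ω).
By the current-divider rule, I = I_0 · G_k/ΣG = 11.6 × 0.6519 = 7.562 mA.

I ≈ 7.56 mA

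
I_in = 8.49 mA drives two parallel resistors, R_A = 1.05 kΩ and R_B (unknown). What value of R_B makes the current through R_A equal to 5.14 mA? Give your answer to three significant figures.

Two-branch current divider: I_A = I_in · R_B/(R_A + R_B).
With f = 0.6054, R_B = R_A · f/(1−f) = 1.05 × 1.534 = 1.611 kΩ.

R_B ≈ 1.61 kΩ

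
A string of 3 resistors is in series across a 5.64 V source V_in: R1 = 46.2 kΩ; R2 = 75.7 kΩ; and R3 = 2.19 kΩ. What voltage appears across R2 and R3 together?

V ≈ 3.54 V

ΣR = 46.2 + 75.7 + 2.19 = 124.1 kΩ.
R_{R2..R3} = 75.7 + 2.19 = 77.89 kΩ.
Voltage divider: V = V_in · (77.89 / 124.1) = 5.64 × 0.6277 = 3.540 V.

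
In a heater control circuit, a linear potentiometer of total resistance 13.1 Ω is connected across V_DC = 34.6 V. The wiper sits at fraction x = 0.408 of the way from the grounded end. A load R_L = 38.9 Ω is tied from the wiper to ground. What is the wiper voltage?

V_out ≈ 13.1 V

The pot divides into 7.755 Ω above the wiper and 5.345 Ω below.
(x·R_p) ‖ R_L = 4.699 Ω.
V_out = 34.6 × 4.699/(7.755 + 4.699) = 13.05 V.
(Unloaded: V_out = x·V_DC = 14.1 V.)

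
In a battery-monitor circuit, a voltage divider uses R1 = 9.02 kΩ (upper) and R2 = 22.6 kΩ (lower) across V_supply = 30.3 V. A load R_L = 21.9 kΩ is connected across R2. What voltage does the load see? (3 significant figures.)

The load sits in parallel with R2, giving an effective lower resistance R2' = R2·R_L/(R2+R_L) = 11.12 kΩ.
Now apply the divider: V_out = 30.3 × 0.5522 = 16.73 V.
(Unloaded it would be 21.7 V; the load pulls it down.)

V_out ≈ 16.7 V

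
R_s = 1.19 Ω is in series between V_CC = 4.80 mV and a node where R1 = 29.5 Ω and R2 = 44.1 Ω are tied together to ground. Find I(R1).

I ≈ 0.152 mA

Combine the parallel branches: R_p = (1/29.5 + 1/44.1)⁻¹ = 17.68 Ω.
V_A by voltage divider: V_A = 4.80 × 17.68/(1.19 + 17.68) = 4.497 mV.
I(R1) = V_A / R1 = 4.497/29.5 = 0.1524 mA.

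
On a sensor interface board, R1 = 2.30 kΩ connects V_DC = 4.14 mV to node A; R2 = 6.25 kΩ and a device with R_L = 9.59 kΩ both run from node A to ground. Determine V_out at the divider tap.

The load sits in parallel with R2, giving an effective lower resistance R2' = R2·R_L/(R2+R_L) = 3.784 kΩ.
Then V_out = V_DC · R2'/(R1 + R2') = 4.14 × 3.784/6.084 = 2.575 mV.

V_out ≈ 2.57 mV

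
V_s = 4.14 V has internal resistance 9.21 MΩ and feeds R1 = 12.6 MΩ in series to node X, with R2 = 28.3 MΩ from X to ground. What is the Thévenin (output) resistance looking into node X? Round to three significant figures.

R_th ≈ 12.3 MΩ

R1' = 9.21 + 12.6 = 21.81 MΩ (source resistance + R1).
Zeroing V_s shorts the top of R1' to ground, so R_th = R1' ‖ R2 = 12.32 MΩ.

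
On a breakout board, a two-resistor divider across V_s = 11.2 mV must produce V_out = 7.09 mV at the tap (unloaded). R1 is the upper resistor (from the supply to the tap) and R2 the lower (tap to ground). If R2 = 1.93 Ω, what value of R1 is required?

R1 ≈ 1.12 Ω

V_out/V_s = R2/(R1+R2) = 0.6330.
Rearranging, R1 = R2·(1−k)/k = 1.93 × 0.5797 = 1.119 Ω.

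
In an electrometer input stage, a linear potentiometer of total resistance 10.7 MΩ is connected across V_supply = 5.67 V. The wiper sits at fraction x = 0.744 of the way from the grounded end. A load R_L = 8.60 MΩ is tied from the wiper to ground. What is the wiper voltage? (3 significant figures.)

V_out ≈ 3.41 V

Split the track: R_lower = x·R_p = 7.961 MΩ, R_upper = (1−x)·R_p = 2.739 MΩ.
(x·R_p) ‖ R_L = 4.134 MΩ.
V_out = 5.67 × 4.134/(2.739 + 4.134) = 3.410 V.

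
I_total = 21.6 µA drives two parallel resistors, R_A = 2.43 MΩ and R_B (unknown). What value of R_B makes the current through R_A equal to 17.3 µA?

R_B ≈ 9.78 MΩ

The fraction through R_A equals R_B/(R_A+R_B).
With f = 0.8009, R_B = R_A · f/(1−f) = 2.43 × 4.023 = 9.777 MΩ.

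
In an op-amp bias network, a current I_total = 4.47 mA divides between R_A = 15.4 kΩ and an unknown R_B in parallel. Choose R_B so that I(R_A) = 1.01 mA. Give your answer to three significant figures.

R_B ≈ 4.50 kΩ

The fraction through R_A equals R_B/(R_A+R_B).
With f = 0.2260, R_B = R_A · f/(1−f) = 15.4 × 0.2919 = 4.495 kΩ.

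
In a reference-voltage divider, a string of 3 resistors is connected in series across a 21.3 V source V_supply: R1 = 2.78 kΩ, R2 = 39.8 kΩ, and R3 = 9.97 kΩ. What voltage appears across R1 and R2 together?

V ≈ 17.3 V

ΣR = 2.78 + 39.8 + 9.97 = 52.55 kΩ.
R_{R1..R2} = 2.78 + 39.8 = 42.58 kΩ.
By the voltage-divider rule, V = 21.3 × 42.58/52.55 = 17.26 V.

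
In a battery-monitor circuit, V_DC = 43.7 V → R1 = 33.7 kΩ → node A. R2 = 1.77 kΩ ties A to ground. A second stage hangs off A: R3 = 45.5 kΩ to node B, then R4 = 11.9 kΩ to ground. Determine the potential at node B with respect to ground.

V_B ≈ 0.439 V

Looking into the second stage from A: R3 + R4 = 57.40 kΩ appears in parallel with R2.
Effective lower resistance at A: R2 ‖ 57.40 = 1.717 kΩ.
V_A = 43.7 × 1.717/(33.7 + 1.717) = 2.119 V.
Then the unloaded second divider: V_B = V_A × R4/(R3+R4) = 2.119 × 0.2073 = 0.4392 V.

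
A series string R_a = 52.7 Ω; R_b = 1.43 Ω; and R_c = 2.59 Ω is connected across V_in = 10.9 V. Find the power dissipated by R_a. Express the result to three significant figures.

The common current is I = 10.9/56.72 = 0.1922 A.
V(R_a) = I·R = 10.13 V; P = V·I = 10.13 × 0.1922 = 1.946 W.

P ≈ 1.95 W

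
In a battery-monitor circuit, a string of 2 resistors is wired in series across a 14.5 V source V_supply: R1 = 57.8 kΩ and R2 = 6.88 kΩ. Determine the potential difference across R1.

Total series resistance ΣR = 57.8 + 6.88 = 64.68 kΩ.
By the voltage-divider rule, V = 14.5 × 57.80/64.68 = 12.96 V.

V ≈ 13.0 V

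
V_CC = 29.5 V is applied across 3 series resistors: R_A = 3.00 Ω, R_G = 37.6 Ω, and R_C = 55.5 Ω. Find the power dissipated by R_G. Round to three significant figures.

P ≈ 3.54 W

Series current I = V_CC/ΣR = 29.5/96.10 = 0.3070 A.
V(R_G) = I·R = 11.54 V; P = V·I = 11.54 × 0.3070 = 3.543 W.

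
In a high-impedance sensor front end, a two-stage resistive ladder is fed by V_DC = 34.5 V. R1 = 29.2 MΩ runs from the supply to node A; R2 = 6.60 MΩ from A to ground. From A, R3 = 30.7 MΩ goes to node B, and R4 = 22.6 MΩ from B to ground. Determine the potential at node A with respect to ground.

V_A ≈ 5.78 V

The second stage (R3 + R4 = 53.30 MΩ) loads node A in parallel with R2.
R2 ‖ (R3+R4) = 5.873 MΩ.
V_A = 34.5 × 5.873/(29.2 + 5.873) = 5.777 V.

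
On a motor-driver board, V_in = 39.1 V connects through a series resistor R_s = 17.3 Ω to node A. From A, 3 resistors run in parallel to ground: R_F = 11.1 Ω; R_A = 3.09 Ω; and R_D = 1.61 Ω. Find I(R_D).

I ≈ 1.28 A

Combine the parallel branches: R_p = (1/11.1 + 1/3.09 + 1/1.61)⁻¹ = 0.9663 Ω.
V_A = 39.1 × 0.9663/18.27 = 2.068 V.
Branch current I = V_A/R_D = 2.068/1.61 = 1.285 A.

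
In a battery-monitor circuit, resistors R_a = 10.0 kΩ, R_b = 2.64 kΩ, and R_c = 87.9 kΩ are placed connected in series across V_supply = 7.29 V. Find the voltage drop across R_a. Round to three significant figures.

Total series resistance ΣR = 10.0 + 2.64 + 87.9 = 100.5 kΩ.
V = V_supply · R/ΣR = 7.29 × 0.09946 = 0.7251 V.

V ≈ 0.725 V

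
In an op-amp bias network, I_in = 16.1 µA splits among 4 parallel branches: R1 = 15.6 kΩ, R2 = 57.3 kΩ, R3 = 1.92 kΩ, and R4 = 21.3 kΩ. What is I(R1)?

I ≈ 1.59 µA

Total conductance ΣG = 1/15.6 + 1/57.3 + 1/1.92 + 1/21.3 = 0.6493 (units of 1/kΩ).
Current divider: I(R1) = I_in · G_k/ΣG = 16.1 × (0.06410/0.6493) = 16.1 × 0.09872 = 1.589 µA.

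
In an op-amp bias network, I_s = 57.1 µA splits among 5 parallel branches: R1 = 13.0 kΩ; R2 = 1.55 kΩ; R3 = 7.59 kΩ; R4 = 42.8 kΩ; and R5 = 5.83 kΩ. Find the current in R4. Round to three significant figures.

I ≈ 1.27 µA

ΣG = 1/13.0 + 1/1.55 + 1/7.59 + 1/42.8 + 1/5.83 = 1.049.
Current divider: I(R4) = I_s · G_k/ΣG = 57.1 × (0.02336/1.049) = 57.1 × 0.02228 = 1.272 µA.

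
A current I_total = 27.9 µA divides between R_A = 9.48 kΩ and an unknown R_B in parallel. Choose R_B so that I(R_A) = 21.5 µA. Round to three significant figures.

R_B ≈ 31.8 kΩ

In a two-way split, I_A/I_total = R_B/(R_A + R_B).
With f = 0.7706, R_B = R_A · f/(1−f) = 9.48 × 3.359 = 31.85 kΩ.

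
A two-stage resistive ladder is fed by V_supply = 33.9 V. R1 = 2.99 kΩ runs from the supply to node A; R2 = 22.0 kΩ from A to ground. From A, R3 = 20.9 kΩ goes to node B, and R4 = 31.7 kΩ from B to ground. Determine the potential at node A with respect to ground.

V_A ≈ 28.4 V

The second stage (R3 + R4 = 52.60 kΩ) loads node A in parallel with R2.
R2 ‖ (R3+R4) = 15.51 kΩ.
So V_A = 33.9 × 0.8384 = 28.42 V.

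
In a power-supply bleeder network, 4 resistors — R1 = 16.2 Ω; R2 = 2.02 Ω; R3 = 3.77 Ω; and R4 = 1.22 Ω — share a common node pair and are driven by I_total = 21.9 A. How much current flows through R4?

I ≈ 10.9 A

Total conductance ΣG = 1/16.2 + 1/2.02 + 1/3.77 + 1/1.22 = 1.642 (units of 1/Ω).
Current divider: I(R4) = I_total · G_k/ΣG = 21.9 × (0.8197/1.642) = 21.9 × 0.4993 = 10.93 A.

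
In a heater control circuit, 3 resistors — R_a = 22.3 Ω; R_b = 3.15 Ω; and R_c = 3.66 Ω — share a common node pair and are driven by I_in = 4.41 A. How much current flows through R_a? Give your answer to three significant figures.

ΣG = 1/22.3 + 1/3.15 + 1/3.66 = 0.6355.
Current divider: I(R_a) = I_in · G_k/ΣG = 4.41 × (0.04484/0.6355) = 4.41 × 0.07056 = 0.3112 A.

I ≈ 0.311 A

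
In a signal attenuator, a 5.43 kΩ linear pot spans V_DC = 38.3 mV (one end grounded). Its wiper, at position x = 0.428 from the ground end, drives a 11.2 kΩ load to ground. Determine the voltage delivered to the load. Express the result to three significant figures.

V_out ≈ 14.7 mV

The pot divides into 3.106 kΩ above the wiper and 2.324 kΩ below.
R_L loads the lower segment: effective lower R = 1.925 kΩ.
Then V_out = V_DC · 1.925/(3.106 + 1.925) = 14.65 mV.
(Unloaded: V_out = x·V_DC = 16.4 mV.)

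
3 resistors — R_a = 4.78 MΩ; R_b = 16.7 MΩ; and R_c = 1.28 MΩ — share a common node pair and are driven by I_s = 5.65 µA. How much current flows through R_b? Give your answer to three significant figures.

I ≈ 0.322 µA

Total conductance ΣG = 1/4.78 + 1/16.7 + 1/1.28 = 1.050 (units of 1/MΩ).
Current divider: I(R_b) = I_s · G_k/ΣG = 5.65 × (0.05988/1.050) = 5.65 × 0.05701 = 0.3221 µA.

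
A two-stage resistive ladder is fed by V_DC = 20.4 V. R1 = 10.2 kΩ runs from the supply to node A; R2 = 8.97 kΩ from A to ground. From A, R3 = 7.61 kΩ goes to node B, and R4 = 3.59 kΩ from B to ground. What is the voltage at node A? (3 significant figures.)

Node A sees R2 in parallel with the series input of stage 2, R3 + R4 = 11.20 kΩ.
Effective lower resistance at A: R2 ‖ 11.20 = 4.981 kΩ.
First divider: V_A = V_DC · 4.981/(10.2 + 4.981) = 6.693 V.

V_A ≈ 6.69 V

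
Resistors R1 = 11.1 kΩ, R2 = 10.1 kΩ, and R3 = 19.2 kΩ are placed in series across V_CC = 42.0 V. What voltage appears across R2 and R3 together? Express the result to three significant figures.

ΣR = 11.1 + 10.1 + 19.2 = 40.40 kΩ.
R_{R2..R3} = 10.1 + 19.2 = 29.30 kΩ.
Voltage divider: V = V_CC · (29.30 / 40.40) = 42.0 × 0.7252 = 30.46 V.

V ≈ 30.5 V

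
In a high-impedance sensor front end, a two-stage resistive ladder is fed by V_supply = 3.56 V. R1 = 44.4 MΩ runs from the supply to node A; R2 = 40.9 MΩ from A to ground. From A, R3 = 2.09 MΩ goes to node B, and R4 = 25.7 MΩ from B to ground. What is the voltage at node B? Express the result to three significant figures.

V_B ≈ 0.894 V

The second stage (R3 + R4 = 27.79 MΩ) loads node A in parallel with R2.
Effective lower resistance at A: R2 ‖ 27.79 = 16.55 MΩ.
So V_A = 3.56 × 0.2715 = 0.9665 V.
V_B = V_A × 0.9248 = 0.8938 V.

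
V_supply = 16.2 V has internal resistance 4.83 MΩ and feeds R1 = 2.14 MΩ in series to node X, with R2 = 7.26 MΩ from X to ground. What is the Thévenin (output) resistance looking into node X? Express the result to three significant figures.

R_th ≈ 3.56 MΩ

R1' = 4.83 + 2.14 = 6.970 MΩ (source resistance + R1).
Looking into X with the source shorted: R_th = R1'·R2/(R1'+R2) = 6.970 × 7.26/14.23 = 3.556 MΩ.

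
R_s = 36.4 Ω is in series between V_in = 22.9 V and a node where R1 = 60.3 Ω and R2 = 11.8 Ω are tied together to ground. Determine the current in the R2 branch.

I ≈ 0.414 A

Parallel bank: R_p = 1/(1/60.3 + 1/11.8) = 9.869 Ω.
V_A by voltage divider: V_A = 22.9 × 9.869/(36.4 + 9.869) = 4.884 V.
I(R2) = V_A / R2 = 4.884/11.8 = 0.4139 A.
(Equivalently: I_total = 0.4949 A, then current-divider fraction G_k/ΣG = 0.8363.)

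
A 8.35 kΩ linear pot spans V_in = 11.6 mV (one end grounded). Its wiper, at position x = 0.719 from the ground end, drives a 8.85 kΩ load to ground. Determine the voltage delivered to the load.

Split the track: R_lower = x·R_p = 6.004 kΩ, R_upper = (1−x)·R_p = 2.346 kΩ.
R_L loads the lower segment: effective lower R = 3.577 kΩ.
Loaded-divider output: V_out = 11.6 × 0.6039 = 7.005 mV.
(Unloaded: V_out = x·V_in = 8.34 mV.)

V_out ≈ 7.01 mV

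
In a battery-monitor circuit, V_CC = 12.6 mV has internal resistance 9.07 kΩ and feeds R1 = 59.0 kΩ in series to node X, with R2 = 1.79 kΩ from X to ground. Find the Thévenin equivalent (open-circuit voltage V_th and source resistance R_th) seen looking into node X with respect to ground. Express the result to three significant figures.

R1' = 9.07 + 59.0 = 68.07 kΩ (source resistance + R1).
V_th is the unloaded tap voltage: V_CC · R2/(R1'+R2) = 12.6 × 0.02562 = 0.3228 mV.
Zeroing V_CC shorts the top of R1' to ground, so R_th = R1' ‖ R2 = 1.744 kΩ.

V_th ≈ 0.323 mV, R_th ≈ 1.74 kΩ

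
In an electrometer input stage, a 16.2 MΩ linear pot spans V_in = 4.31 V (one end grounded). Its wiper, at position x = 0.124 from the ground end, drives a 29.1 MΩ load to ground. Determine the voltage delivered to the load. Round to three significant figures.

The pot divides into 14.19 MΩ above the wiper and 2.009 MΩ below.
R_L loads the lower segment: effective lower R = 1.879 MΩ.
Then V_out = V_in · 1.879/(14.19 + 1.879) = 0.5040 V.

V_out ≈ 0.504 V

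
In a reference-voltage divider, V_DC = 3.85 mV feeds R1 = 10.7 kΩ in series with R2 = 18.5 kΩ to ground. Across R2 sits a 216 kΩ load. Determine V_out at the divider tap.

R2 ‖ R_L = (18.5 × 216)/(18.5 + 216) = 17.04 kΩ.
Voltage divider with the loaded lower leg: V_out = 3.85 × 17.04/(10.7 + 17.04) = 3.85 × 0.6143 = 2.365 mV.

V_out ≈ 2.36 mV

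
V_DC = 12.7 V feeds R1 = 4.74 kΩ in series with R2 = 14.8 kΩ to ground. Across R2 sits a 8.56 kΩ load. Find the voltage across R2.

V_out ≈ 6.78 V

The load sits in parallel with R2, giving an effective lower resistance R2' = R2·R_L/(R2+R_L) = 5.423 kΩ.
Voltage divider with the loaded lower leg: V_out = 12.7 × 5.423/(4.74 + 5.423) = 12.7 × 0.5336 = 6.777 V.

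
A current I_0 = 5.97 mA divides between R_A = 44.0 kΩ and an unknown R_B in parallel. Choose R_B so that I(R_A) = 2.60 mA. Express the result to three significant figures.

The fraction through R_A equals R_B/(R_A+R_B).
2.60/5.97 = R_B/(R_A + R_B) → R_B = R_A · (0.4355)/(1 − 0.4355) = 44.0 × 0.7715 = 33.95 kΩ.

R_B ≈ 33.9 kΩ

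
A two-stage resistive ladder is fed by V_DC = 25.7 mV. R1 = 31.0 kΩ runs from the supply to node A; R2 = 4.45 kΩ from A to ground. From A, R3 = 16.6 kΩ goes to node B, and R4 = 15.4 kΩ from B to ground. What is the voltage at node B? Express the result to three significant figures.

Looking into the second stage from A: R3 + R4 = 32.00 kΩ appears in parallel with R2.
R2 ‖ (R3+R4) = 3.907 kΩ.
V_A = 25.7 × 3.907/(31.0 + 3.907) = 2.876 mV.
Stage 2 is unloaded, so V_B = V_A · R4/(R3+R4) = 2.876 × 15.4/32.00 = 1.384 mV.

V_B ≈ 1.38 mV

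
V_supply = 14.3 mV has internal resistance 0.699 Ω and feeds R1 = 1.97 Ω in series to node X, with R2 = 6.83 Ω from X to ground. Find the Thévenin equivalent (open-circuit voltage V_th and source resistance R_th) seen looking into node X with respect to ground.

V_th ≈ 10.3 mV, R_th ≈ 1.92 Ω

R1' = 0.699 + 1.97 = 2.669 Ω (source resistance + R1).
Open-circuit (no load on X): V_th = V_supply · R2/(R1' + R2) = 14.3 × 6.83/(2.669 + 6.83) = 10.28 mV.
With V_supply suppressed (replaced by a short), R_th = R1' ‖ R2 = (2.669 × 6.83)/(2.669 + 6.83) = 1.919 Ω.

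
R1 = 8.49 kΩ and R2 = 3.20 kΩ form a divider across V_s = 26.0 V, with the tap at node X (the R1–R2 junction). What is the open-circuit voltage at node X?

With X open, the divider is unloaded: V_th = 26.0 × 3.20/11.69 = 7.117 V.

V_th ≈ 7.12 V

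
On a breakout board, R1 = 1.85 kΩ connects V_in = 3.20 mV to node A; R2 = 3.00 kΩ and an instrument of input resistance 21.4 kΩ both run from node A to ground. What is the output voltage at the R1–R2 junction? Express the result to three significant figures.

First combine the lower leg with the load: R2 ‖ R_L = 2.631 kΩ.
Now apply the divider: V_out = 3.20 × 0.5872 = 1.879 mV.
(Unloaded it would be 1.98 mV; the load pulls it down.)

V_out ≈ 1.88 mV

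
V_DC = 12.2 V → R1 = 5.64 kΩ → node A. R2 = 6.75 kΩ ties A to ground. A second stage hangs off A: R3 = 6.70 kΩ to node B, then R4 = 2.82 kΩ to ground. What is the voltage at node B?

The second stage (R3 + R4 = 9.520 kΩ) loads node A in parallel with R2.
Effective lower resistance at A: R2 ‖ 9.520 = 3.950 kΩ.
So V_A = 12.2 × 0.4119 = 5.025 V.
Stage 2 is unloaded, so V_B = V_A · R4/(R3+R4) = 5.025 × 2.82/9.520 = 1.488 V.

V_B ≈ 1.49 V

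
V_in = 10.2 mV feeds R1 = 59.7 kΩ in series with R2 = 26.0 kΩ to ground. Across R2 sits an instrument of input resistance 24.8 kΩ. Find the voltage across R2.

V_out ≈ 1.79 mV

R2 ‖ R_L = (26.0 × 24.8)/(26.0 + 24.8) = 12.69 kΩ.
Voltage divider with the loaded lower leg: V_out = 10.2 × 12.69/(59.7 + 12.69) = 10.2 × 0.1753 = 1.788 mV.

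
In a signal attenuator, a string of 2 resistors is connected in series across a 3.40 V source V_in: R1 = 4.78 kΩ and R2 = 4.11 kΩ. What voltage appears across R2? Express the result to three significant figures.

V ≈ 1.57 V

Series total: ΣR = 4.78 + 4.11 = 8.890 kΩ.
Voltage divider: V = V_in · (4.110 / 8.890) = 3.40 × 0.4623 = 1.572 V.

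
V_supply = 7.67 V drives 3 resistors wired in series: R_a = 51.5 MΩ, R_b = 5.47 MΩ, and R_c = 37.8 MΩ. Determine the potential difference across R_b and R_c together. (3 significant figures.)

Total series resistance ΣR = 51.5 + 5.47 + 37.8 = 94.77 MΩ.
R_{R_b..R_c} = 5.47 + 37.8 = 43.27 MΩ.
By the voltage-divider rule, V = 7.67 × 43.27/94.77 = 3.502 V.

V ≈ 3.50 V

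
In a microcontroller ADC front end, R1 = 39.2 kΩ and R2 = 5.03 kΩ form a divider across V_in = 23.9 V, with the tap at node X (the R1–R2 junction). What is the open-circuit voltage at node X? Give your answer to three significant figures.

V_th ≈ 2.72 V

V_th is the unloaded tap voltage: V_in · R2/(R1+R2) = 23.9 × 0.1137 = 2.718 V.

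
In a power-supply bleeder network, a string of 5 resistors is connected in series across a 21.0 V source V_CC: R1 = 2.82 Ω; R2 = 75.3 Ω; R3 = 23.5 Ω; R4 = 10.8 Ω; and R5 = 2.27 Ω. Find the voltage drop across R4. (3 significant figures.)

V ≈ 1.98 V

ΣR = 2.82 + 75.3 + 23.5 + 10.8 + 2.27 = 114.7 Ω.
V = V_CC · R/ΣR = 21.0 × 0.09417 = 1.978 V.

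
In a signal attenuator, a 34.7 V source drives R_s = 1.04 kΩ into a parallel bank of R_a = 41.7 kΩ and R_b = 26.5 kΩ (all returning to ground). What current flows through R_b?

I ≈ 1.23 mA

Equivalent of the parallel group: R_p = 16.20 kΩ.
Node voltage V_A = V_CC · R_p/(R_s + R_p) = 34.7 × 0.9397 = 32.61 V.
Branch current I = V_A/R_b = 32.61/26.5 = 1.230 mA.
(Check via current divider: I_total = 2.012 mA; share G_k/ΣG = 0.6114 → same result.)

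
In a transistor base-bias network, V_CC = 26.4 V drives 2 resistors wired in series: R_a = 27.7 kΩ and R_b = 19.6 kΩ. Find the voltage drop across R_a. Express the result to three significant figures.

ΣR = 27.7 + 19.6 = 47.30 kΩ.
By the voltage-divider rule, V = 26.4 × 27.70/47.30 = 15.46 V.

V ≈ 15.5 V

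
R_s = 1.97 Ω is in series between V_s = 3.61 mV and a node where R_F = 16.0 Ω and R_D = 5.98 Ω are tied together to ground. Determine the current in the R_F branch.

Parallel bank: R_p = 1/(1/16.0 + 1/5.98) = 4.353 Ω.
V_A by voltage divider: V_A = 3.61 × 4.353/(1.97 + 4.353) = 2.485 mV.
I(R_F) = V_A / R_F = 2.485/16.0 = 0.1553 mA.
(Check via current divider: I_total = 0.5709 mA; share G_k/ΣG = 0.2721 → same result.)

I ≈ 0.155 mA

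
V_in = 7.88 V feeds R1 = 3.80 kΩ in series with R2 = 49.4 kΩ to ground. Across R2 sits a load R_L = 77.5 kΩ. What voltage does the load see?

First combine the lower leg with the load: R2 ‖ R_L = 30.17 kΩ.
Then V_out = V_in · R2'/(R1 + R2') = 7.88 × 30.17/33.97 = 6.999 V.

V_out ≈ 7.00 V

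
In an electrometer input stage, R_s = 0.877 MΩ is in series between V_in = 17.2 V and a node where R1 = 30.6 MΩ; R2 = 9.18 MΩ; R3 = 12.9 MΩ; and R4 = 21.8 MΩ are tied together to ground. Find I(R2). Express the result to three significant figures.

Combine the parallel branches: R_p = (1/30.6 + 1/9.18 + 1/12.9 + 1/21.8)⁻¹ = 3.774 MΩ.
Node voltage V_A = V_in · R_p/(R_s + R_p) = 17.2 × 0.8114 = 13.96 V.
Branch current I = V_A/R2 = 13.96/9.18 = 1.520 µA.

I ≈ 1.52 µA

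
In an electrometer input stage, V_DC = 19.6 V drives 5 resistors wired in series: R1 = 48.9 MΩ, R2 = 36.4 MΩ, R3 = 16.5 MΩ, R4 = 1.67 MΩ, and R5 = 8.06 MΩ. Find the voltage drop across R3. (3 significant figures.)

Total series resistance ΣR = 48.9 + 36.4 + 16.5 + 1.67 + 8.06 = 111.5 MΩ.
Voltage divider: V = V_DC · (16.50 / 111.5) = 19.6 × 0.1479 = 2.900 V.

V ≈ 2.90 V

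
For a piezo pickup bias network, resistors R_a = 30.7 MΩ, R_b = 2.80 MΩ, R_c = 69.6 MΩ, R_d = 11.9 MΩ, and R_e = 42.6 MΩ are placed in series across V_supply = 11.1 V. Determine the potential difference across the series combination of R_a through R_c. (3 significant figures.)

V ≈ 7.26 V

Total series resistance ΣR = 30.7 + 2.80 + 69.6 + 11.9 + 42.6 = 157.6 MΩ.
R_{R_a..R_c} = 30.7 + 2.80 + 69.6 = 103.1 MΩ.
V = V_supply · R/ΣR = 11.1 × 0.6542 = 7.261 V.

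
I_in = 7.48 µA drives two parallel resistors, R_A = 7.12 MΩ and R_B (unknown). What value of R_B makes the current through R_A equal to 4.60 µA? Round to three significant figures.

The fraction through R_A equals R_B/(R_A+R_B).
With f = 0.6150, R_B = R_A · f/(1−f) = 7.12 × 1.597 = 11.37 MΩ.

R_B ≈ 11.4 MΩ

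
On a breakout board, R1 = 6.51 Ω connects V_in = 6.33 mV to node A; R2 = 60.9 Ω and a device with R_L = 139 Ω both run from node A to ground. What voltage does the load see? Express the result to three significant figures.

V_out ≈ 5.49 mV

First combine the lower leg with the load: R2 ‖ R_L = 42.35 Ω.
Voltage divider with the loaded lower leg: V_out = 6.33 × 42.35/(6.51 + 42.35) = 6.33 × 0.8668 = 5.487 mV.
(Unloaded it would be 5.72 mV; the load pulls it down.)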